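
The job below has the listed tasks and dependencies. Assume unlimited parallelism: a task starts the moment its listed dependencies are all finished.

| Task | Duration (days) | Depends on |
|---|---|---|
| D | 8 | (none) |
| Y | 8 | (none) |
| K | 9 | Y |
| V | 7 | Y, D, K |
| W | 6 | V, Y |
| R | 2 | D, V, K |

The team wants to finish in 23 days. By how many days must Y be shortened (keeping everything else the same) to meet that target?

7

Current finish: 30 days; target: 23.
Y is on every critical path, so each day cut from Y cuts the finish by one (this holds down to a finish of 23).
Need 30 − 23 = 7 days off Y → Y becomes 1 day, finish becomes 23.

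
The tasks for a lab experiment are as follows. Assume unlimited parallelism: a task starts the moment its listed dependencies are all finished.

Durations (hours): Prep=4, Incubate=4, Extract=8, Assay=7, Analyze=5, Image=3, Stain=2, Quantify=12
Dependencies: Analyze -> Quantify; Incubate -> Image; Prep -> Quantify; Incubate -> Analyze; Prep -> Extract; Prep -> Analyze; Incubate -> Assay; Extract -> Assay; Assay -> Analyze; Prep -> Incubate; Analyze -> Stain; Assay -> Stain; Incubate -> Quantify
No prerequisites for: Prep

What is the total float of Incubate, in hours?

4

Critical path: Prep→Extract→Assay→Analyze→Quantify = 4+8+7+5+12 = 36, so the finish is 36 hours.
Incubate finishes as early as 8 and must finish by 12.
Float = 36 − 32 = 4.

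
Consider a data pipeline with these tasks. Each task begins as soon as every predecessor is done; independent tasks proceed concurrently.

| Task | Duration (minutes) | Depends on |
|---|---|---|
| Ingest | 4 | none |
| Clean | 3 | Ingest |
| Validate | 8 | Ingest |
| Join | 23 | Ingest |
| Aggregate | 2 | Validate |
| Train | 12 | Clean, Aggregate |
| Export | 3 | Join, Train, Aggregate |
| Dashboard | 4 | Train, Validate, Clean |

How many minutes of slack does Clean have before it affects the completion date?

7

The longest chain is Ingest→Validate→Aggregate→Train→Dashboard = 4+8+2+12+4 = 30; overall finish 30 minutes.
Clean finishes as early as 7 and must finish by 14.
Float = 30 − 23 = 7.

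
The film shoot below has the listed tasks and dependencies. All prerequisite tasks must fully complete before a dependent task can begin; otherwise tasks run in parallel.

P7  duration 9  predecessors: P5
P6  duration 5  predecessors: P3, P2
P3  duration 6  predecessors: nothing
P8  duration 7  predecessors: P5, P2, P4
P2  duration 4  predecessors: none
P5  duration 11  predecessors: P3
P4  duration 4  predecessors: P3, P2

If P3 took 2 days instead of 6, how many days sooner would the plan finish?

4

The binding path is P3→P5→P7 = 6+11+9 = 26; finish at 26 days.
P3 is on the critical path; changing it to 2 makes that path 22 days.
No other chain overtakes it, so the finish is 22 days.
Change in finish: 22 − 26 = -4 days.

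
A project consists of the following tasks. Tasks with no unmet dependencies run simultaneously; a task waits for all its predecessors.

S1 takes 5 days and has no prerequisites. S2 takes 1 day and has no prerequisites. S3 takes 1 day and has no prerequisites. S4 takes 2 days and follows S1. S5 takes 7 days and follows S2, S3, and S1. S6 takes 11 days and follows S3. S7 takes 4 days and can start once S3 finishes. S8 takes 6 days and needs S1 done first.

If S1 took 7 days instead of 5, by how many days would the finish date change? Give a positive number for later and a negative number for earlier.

2

Critical path before the change: S1→S5 = 5+7 = 12 giving 12 days.
S1 is on the critical path; changing it to 7 makes that path 14 days.
The critical path is still S1→S5; finish is now 14 days.
Change in finish: 14 − 12 = +2 days.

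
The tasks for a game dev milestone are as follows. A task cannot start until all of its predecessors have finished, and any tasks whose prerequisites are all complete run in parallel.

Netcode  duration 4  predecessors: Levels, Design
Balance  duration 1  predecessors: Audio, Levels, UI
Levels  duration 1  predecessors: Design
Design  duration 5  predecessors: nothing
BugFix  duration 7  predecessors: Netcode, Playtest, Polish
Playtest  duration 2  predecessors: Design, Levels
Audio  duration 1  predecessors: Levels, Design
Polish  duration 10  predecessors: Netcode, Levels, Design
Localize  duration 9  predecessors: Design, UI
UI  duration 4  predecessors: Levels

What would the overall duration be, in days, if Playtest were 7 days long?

27

Baseline: Design→Levels→Netcode→Polish→BugFix = 5+1+4+10+7 = 27 → 27 days.
Playtest is off the critical path — its longest chain is 15 days, giving 12 of slack.
No other chain overtakes it, so the finish is 27 days.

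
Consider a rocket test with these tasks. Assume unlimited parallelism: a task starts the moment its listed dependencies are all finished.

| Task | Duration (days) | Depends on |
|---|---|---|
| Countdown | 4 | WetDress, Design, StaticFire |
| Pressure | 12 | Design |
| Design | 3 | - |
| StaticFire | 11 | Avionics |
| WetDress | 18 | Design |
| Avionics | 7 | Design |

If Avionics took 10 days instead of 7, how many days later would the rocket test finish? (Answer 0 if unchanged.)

Baseline: Design→Avionics→StaticFire→Countdown = 3+7+11+4 = 25 → 25 days.
Avionics lies on that path, so at 10 days the path becomes 28 days.
No other chain overtakes it, so the finish is 28 days.
Change in finish: 28 − 25 = +3 days.

3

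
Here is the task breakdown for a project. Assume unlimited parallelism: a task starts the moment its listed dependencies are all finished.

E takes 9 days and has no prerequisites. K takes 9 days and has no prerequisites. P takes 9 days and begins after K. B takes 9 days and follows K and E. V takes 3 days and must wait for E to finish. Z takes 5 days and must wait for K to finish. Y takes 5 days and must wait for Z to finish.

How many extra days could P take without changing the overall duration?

1

Critical path: K→Z→Y = 9+5+5 = 19, so the finish is 19 days.
Longest path through P: 18 days (earliest finish 18, latest finish 19).
So P can slip 19 − 18 = 1 day.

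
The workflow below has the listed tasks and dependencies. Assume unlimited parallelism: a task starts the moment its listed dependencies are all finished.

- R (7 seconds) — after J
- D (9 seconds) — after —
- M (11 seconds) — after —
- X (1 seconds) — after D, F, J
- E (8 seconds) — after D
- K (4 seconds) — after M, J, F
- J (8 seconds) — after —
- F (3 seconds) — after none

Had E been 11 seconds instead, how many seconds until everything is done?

The binding path is D→E = 9+8 = 17; finish at 17 seconds.
Since E is critical, the +3 change carries straight to that chain (now 20 seconds).
No other chain overtakes it, so the finish is 20 seconds.

20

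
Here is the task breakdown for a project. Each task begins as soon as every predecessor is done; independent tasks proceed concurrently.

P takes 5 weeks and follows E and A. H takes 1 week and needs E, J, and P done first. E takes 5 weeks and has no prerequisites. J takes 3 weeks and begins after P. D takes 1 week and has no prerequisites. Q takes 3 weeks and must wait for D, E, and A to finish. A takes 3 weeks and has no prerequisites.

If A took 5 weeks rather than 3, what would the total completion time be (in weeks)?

As given, the longest chain is E→P→J→H = 5+5+3+1 = 14, so the finish is 14 weeks.
A is off the critical path — its longest chain is 12 weeks, giving 2 of slack.
That remains the longest chain; total 14 weeks.

14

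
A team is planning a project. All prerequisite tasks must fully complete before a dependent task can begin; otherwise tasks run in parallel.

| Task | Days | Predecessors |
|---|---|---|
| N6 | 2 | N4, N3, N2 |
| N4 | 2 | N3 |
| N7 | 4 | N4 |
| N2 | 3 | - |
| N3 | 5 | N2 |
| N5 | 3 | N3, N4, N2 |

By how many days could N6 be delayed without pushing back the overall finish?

Critical path: N2→N3→N4→N7 = 3+5+2+4 = 14, so the finish is 14 days.
Longest path through N6: 12 days (earliest finish 12, latest finish 14).
So N6 can slip 14 − 12 = 2 days.

2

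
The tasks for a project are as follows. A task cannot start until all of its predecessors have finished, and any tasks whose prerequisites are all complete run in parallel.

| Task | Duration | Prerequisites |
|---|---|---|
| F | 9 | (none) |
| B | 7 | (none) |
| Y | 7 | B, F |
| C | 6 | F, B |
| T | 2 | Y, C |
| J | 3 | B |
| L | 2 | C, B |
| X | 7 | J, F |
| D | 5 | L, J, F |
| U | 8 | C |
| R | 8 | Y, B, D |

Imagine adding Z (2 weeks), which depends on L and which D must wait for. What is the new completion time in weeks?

Originally the job takes 30 weeks.
With Z inserted, D now waits for max(L, J, F, Z).
New critical path: F→C→L→Z→D→R = 9+6+2+2+5+8 = 32 ⇒ 32 weeks.

32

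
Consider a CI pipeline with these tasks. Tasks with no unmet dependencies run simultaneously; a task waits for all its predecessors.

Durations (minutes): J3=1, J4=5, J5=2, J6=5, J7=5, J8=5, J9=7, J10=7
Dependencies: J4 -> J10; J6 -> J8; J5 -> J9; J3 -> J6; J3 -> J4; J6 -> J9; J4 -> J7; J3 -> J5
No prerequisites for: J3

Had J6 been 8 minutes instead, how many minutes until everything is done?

16

Baseline: J3→J6→J9 = 1+5+7 = 13 → 13 minutes.
Since J6 is critical, the +3 change carries straight to that chain (now 16 minutes).
No other chain overtakes it, so the finish is 16 minutes.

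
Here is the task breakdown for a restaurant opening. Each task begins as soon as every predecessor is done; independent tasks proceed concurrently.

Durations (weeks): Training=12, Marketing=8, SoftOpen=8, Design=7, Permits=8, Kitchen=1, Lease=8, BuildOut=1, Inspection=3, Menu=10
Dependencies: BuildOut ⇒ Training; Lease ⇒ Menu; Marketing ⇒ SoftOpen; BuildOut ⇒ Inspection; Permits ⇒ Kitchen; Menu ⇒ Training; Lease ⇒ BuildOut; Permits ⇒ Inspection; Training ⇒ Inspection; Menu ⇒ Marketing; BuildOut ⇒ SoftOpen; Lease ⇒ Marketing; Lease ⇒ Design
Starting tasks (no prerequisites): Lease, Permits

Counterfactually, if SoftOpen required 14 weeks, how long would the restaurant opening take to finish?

40

Baseline: Lease→Menu→Marketing→SoftOpen = 8+10+8+8 = 34 → 34 weeks.
SoftOpen is on the critical path; changing it to 14 makes that path 40 weeks.
That remains the longest chain; total 40 weeks.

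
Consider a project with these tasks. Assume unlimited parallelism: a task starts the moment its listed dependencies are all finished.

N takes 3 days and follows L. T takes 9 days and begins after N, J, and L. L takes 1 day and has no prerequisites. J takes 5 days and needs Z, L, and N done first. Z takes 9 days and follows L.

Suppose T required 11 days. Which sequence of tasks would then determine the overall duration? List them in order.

L, Z, J, T

Baseline: L→Z→J→T = 1+9+5+9 = 24 → 24 days.
T lies on that path, so at 11 days the path becomes 26 days.
That remains the longest chain; total 26 days.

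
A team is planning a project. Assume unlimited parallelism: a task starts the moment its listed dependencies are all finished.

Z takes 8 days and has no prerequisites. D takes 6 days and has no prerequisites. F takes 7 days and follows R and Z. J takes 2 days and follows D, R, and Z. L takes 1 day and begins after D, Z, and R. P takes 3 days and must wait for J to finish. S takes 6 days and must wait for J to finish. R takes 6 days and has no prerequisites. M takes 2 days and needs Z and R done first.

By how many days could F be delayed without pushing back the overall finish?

1

The longest chain is Z→J→S = 8+2+6 = 16; overall finish 16 days.
The longest chain containing F totals 15 days.
Slack of F = 9 − 8 = 1 day.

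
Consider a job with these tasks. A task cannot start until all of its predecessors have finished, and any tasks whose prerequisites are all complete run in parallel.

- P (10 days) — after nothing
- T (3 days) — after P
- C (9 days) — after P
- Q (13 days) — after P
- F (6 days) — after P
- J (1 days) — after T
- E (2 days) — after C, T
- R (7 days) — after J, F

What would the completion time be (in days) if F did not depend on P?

23

Before: longest chain P→Q = 10+13 = 23, finish 23.
Without P→F, F's earliest start moves from 10 to 0.
After: P→Q = 10+13 = 23 → 23 days.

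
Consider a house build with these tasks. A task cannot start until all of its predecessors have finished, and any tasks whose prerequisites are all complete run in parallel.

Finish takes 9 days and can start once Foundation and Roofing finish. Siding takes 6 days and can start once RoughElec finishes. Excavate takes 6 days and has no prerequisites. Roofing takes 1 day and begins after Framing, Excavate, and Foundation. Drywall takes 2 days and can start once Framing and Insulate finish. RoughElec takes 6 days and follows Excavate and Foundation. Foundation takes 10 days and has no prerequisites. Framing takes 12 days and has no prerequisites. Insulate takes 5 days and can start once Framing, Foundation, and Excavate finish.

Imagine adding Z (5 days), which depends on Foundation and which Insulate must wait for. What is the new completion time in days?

Originally the house build takes 22 days.
With Z inserted, Insulate now waits for max(Framing, Foundation, Excavate, Z).
New critical path: Foundation→Z→Insulate→Drywall = 10+5+5+2 = 22 ⇒ 22 days.

22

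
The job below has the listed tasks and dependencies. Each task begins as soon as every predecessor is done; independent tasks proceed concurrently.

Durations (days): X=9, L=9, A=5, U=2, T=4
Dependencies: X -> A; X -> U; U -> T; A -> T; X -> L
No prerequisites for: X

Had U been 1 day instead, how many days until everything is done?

Actual critical path: X→L = 9+9 = 18 ⇒ 18 days.
The longest path through U is only 15 days, so U has float 3.
That remains the longest chain; total 18 days.

18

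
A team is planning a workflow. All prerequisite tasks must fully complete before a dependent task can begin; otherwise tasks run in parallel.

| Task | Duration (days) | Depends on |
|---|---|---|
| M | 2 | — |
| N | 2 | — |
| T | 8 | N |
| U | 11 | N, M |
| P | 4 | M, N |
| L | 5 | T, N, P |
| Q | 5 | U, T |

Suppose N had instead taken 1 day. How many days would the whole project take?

Critical path before the change: N→U→Q = 2+11+5 = 18 giving 18 days.
Since N is critical, the -1 change carries straight to that chain (now 17 days).
New critical path: M→U→Q = 2+11+5 = 18 ⇒ 18 days.

18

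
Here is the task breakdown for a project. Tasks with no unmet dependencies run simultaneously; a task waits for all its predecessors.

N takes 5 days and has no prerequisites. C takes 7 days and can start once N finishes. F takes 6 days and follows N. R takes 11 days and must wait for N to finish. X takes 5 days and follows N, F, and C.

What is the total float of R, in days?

1

Critical path: N→C→X = 5+7+5 = 17, so the finish is 17 days.
Longest path through R: 16 days (earliest finish 16, latest finish 17).
Slack of R = 6 − 5 = 1 day.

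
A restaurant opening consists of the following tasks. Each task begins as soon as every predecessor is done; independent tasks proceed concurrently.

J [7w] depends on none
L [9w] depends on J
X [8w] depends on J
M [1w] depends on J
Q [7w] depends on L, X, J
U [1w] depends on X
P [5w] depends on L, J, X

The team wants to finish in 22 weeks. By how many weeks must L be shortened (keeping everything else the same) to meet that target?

1

Current finish: 23 weeks; target: 22.
L is on every critical path, so each week cut from L cuts the finish by one (this holds down to a finish of 22).
Need 23 − 22 = 1 week off L → L becomes 8 weeks, finish becomes 22.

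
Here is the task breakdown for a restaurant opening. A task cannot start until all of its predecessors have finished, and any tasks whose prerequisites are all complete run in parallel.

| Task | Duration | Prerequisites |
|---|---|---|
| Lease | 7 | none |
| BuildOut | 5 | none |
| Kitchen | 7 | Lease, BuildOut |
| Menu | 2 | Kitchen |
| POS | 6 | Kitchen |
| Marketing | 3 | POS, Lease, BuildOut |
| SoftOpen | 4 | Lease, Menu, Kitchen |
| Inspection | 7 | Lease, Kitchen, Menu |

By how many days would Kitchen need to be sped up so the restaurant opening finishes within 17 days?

Current finish: 23 days; target: 17.
Kitchen is on every critical path, so each day cut from Kitchen cuts the finish by one (this holds down to a finish of 17).
Need 23 − 17 = 6 days off Kitchen → Kitchen becomes 1 day, finish becomes 17.

6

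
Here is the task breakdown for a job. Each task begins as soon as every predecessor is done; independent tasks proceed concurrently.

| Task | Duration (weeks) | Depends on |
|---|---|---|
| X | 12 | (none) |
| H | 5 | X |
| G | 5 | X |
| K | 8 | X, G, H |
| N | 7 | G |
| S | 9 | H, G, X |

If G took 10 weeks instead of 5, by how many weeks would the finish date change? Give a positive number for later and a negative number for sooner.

Critical path before the change: X→G→S = 12+5+9 = 26 giving 26 weeks.
G lies on that path, so at 10 weeks the path becomes 31 weeks.
No other chain overtakes it, so the finish is 31 weeks.
Change in finish: 31 − 26 = +5 weeks.

5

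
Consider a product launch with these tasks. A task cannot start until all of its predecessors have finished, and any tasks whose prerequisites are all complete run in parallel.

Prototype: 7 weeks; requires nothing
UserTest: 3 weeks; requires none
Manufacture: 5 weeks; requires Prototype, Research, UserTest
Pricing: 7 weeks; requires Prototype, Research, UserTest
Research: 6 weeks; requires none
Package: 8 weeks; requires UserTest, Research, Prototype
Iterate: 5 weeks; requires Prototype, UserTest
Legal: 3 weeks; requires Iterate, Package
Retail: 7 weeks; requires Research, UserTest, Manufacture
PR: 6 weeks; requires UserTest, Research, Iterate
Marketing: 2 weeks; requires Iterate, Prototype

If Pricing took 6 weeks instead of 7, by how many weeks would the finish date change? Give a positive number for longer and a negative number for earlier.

0

Actual critical path: Prototype→Manufacture→Retail = 7+5+7 = 19 ⇒ 19 weeks.
Pricing is off the critical path — its longest chain is 14 weeks, giving 5 of slack.
That remains the longest chain; total 19 weeks.
Change in finish: 19 − 19 = +0 weeks.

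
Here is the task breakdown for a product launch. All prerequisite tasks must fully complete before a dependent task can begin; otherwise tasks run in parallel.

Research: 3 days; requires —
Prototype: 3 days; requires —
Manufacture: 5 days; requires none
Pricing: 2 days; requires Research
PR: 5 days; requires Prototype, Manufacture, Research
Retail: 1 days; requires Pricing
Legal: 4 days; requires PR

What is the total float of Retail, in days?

The longest chain is Manufacture→PR→Legal = 5+5+4 = 14; overall finish 14 days.
Retail finishes as early as 6 and must finish by 14.
Float = 14 − 6 = 8.

8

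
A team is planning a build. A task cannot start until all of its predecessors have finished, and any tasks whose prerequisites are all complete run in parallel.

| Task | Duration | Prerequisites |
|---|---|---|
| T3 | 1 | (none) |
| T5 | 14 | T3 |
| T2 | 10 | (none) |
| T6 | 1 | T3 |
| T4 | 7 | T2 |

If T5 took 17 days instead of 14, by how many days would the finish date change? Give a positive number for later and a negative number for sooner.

Critical path before the change: T2→T4 = 10+7 = 17 giving 17 days.
T5 is off the critical path — its longest chain is 15 days, giving 2 of slack.
The binding chain switches to T3→T5 = 1+17 = 18; finish 18 days.
Change in finish: 18 − 17 = +1 days.

1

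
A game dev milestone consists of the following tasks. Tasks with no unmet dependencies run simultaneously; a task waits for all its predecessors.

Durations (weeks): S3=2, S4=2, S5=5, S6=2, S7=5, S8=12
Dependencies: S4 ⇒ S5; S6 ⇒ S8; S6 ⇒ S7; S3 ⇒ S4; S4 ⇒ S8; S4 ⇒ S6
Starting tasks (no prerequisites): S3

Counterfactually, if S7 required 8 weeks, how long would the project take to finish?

18

As given, the longest chain is S3→S4→S6→S8 = 2+2+2+12 = 18, so the finish is 18 weeks.
S7 has 7 weeks of float (longest path through it is 11).
That remains the longest chain; total 18 weeks.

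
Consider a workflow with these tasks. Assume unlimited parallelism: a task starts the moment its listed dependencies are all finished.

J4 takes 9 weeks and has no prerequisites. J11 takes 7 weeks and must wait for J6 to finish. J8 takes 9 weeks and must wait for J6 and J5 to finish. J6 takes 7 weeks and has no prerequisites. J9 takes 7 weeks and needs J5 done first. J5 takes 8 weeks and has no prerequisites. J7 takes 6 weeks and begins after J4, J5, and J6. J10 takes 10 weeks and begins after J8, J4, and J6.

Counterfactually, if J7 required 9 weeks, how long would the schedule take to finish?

Critical path before the change: J5→J8→J10 = 8+9+10 = 27 giving 27 weeks.
J7 is off the critical path — its longest chain is 15 weeks, giving 12 of slack.
That remains the longest chain; total 27 weeks.

27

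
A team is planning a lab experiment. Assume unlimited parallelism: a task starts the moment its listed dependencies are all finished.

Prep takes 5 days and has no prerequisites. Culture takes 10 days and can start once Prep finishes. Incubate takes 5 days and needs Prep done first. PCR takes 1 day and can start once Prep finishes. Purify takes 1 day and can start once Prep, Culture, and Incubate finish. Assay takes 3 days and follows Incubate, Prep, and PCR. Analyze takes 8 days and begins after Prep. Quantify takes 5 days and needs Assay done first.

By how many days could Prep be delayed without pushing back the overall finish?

Critical path: Prep→Incubate→Assay→Quantify = 5+5+3+5 = 18, so the finish is 18 days.
Longest path through Prep: 18 days (earliest finish 5, latest finish 5).
Float = 18 − 18 = 0.

0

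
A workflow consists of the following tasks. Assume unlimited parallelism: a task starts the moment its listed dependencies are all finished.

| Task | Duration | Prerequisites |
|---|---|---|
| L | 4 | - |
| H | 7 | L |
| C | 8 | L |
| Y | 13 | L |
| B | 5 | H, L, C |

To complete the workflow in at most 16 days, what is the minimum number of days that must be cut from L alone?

1

Current finish: 17 days; target: 16.
L is on every critical path, so each day cut from L cuts the finish by one (this holds down to a finish of 14).
Need 17 − 16 = 1 day off L → L becomes 3 days, finish becomes 16.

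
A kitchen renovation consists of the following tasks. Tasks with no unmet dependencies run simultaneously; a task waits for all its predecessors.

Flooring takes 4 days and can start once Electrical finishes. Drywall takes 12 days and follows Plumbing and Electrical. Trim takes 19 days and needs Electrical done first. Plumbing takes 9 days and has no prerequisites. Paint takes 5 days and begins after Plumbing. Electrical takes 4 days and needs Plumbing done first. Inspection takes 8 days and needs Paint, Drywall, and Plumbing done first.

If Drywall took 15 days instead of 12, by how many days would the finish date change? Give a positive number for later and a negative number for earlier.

Baseline: Plumbing→Electrical→Drywall→Inspection = 9+4+12+8 = 33 → 33 days.
Drywall lies on that path, so at 15 days the path becomes 36 days.
The critical path is still Plumbing→Electrical→Drywall→Inspection; finish is now 36 days.
Change in finish: 36 − 33 = +3 days.

3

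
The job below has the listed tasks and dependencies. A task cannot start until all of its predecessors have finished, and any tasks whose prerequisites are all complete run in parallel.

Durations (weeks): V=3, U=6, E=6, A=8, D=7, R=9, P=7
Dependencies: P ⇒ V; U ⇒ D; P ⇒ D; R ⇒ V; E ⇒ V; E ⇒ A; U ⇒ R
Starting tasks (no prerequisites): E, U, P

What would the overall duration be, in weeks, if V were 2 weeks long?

Baseline: U→R→V = 6+9+3 = 18 → 18 weeks.
V lies on that path, so at 2 weeks the path becomes 17 weeks.
The critical path is still U→R→V; finish is now 17 weeks.

17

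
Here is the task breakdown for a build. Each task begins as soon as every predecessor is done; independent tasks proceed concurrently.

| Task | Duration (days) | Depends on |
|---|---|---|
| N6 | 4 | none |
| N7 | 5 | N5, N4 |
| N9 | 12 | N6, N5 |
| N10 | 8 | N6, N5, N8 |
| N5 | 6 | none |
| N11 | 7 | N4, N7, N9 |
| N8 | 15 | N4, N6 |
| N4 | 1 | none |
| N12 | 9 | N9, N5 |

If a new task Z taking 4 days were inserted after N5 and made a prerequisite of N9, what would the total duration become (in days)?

31

Originally the job takes 27 days.
With Z inserted, N9 now waits for max(N6, N5, Z).
New critical path: N5→Z→N9→N12 = 6+4+12+9 = 31 ⇒ 31 days.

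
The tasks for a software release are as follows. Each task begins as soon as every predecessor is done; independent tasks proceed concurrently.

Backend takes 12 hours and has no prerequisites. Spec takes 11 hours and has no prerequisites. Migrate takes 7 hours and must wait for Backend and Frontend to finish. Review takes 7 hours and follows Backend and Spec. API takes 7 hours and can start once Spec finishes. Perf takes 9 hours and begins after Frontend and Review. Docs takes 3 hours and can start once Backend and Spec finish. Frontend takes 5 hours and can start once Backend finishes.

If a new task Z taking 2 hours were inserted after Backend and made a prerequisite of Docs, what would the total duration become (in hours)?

28

Originally the schedule takes 28 hours.
With Z inserted, Docs now waits for max(Backend, Spec, Z).
New critical path: Backend→Review→Perf = 12+7+9 = 28 ⇒ 28 hours.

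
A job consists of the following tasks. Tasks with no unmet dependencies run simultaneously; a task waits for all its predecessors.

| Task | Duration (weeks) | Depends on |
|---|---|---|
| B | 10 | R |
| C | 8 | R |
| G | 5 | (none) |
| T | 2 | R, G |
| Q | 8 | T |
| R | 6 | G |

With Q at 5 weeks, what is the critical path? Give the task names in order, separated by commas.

Baseline: G→R→T→Q = 5+6+2+8 = 21 → 21 weeks.
Q lies on that path, so at 5 weeks the path becomes 18 weeks.
New critical path: G→R→B = 5+6+10 = 21 ⇒ 21 weeks.

G, R, B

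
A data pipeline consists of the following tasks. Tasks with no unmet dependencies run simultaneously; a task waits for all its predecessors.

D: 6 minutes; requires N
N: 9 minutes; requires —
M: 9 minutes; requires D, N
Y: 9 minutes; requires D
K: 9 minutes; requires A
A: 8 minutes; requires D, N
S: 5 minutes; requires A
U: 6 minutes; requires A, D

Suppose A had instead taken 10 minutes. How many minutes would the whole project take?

34

Critical path before the change: N→D→A→K = 9+6+8+9 = 32 giving 32 minutes.
A is on the critical path; changing it to 10 makes that path 34 minutes.
That remains the longest chain; total 34 minutes.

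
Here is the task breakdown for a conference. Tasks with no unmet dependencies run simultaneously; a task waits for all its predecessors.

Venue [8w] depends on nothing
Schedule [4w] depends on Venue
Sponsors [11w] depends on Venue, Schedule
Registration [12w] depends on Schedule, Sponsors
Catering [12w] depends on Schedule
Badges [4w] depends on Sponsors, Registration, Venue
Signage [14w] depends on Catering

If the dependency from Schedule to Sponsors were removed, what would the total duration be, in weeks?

38

Before: longest chain Venue→Schedule→Sponsors→Registration→Badges = 8+4+11+12+4 = 39, finish 39.
Without Schedule→Sponsors, Sponsors's earliest start moves from 12 to 8.
The longest chain is now Venue→Schedule→Catering→Signage = 8+4+12+14 = 38, so the project takes 38 weeks.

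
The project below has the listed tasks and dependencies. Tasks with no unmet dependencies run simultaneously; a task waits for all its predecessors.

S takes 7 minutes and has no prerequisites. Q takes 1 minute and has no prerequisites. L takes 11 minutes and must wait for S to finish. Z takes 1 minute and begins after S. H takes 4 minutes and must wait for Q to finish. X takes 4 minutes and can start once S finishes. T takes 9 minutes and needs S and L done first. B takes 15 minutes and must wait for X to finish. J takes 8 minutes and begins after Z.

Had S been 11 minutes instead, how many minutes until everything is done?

The binding path is S→L→T = 7+11+9 = 27; finish at 27 minutes.
S lies on that path, so at 11 minutes the path becomes 31 minutes.
That remains the longest chain; total 31 minutes.

31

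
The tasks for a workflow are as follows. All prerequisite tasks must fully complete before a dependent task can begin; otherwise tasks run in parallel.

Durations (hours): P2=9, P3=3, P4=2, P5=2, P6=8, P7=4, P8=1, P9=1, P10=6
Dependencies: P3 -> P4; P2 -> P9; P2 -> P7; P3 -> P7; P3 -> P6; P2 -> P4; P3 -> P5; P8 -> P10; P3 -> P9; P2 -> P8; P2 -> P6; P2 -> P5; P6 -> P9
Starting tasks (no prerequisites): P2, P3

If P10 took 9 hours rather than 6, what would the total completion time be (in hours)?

19

As given, the longest chain is P2→P6→P9 = 9+8+1 = 18, so the finish is 18 hours.
P10 has 2 hours of float (longest path through it is 16).
New critical path: P2→P8→P10 = 9+1+9 = 19 ⇒ 19 hours.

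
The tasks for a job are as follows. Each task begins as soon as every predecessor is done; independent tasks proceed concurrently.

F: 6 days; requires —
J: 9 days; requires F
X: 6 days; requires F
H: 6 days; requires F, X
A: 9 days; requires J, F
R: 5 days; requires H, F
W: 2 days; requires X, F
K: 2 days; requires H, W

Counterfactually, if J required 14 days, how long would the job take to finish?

As given, the longest chain is F→J→A = 6+9+9 = 24, so the finish is 24 days.
J is on the critical path; changing it to 14 makes that path 29 days.
The critical path is still F→J→A; finish is now 29 days.

29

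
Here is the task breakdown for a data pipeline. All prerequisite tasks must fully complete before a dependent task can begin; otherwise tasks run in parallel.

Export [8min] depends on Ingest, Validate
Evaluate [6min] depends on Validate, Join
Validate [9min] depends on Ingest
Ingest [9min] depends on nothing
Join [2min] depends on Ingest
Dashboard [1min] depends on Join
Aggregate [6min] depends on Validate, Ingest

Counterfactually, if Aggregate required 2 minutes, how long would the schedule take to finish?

26

As given, the longest chain is Ingest→Validate→Export = 9+9+8 = 26, so the finish is 26 minutes.
Aggregate has 2 minutes of float (longest path through it is 24).
No other chain overtakes it, so the finish is 26 minutes.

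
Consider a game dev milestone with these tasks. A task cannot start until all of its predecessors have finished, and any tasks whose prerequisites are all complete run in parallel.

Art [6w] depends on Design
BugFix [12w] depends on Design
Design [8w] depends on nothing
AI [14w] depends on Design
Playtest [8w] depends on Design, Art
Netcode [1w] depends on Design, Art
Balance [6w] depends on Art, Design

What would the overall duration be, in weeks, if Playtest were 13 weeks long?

27

Actual critical path: Design→Art→Playtest = 8+6+8 = 22 ⇒ 22 weeks.
Playtest lies on that path, so at 13 weeks the path becomes 27 weeks.
No other chain overtakes it, so the finish is 27 weeks.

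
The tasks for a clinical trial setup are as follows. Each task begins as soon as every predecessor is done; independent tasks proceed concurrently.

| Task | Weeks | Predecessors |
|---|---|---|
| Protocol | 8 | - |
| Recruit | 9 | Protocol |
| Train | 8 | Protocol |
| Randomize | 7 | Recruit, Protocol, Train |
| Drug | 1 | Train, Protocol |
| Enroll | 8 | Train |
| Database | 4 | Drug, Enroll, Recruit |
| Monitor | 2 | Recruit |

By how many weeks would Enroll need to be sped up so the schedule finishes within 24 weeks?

4

Current finish: 28 weeks; target: 24.
Enroll is on every critical path, so each week cut from Enroll cuts the finish by one (this holds down to a finish of 24).
Need 28 − 24 = 4 weeks off Enroll → Enroll becomes 4 weeks, finish becomes 24.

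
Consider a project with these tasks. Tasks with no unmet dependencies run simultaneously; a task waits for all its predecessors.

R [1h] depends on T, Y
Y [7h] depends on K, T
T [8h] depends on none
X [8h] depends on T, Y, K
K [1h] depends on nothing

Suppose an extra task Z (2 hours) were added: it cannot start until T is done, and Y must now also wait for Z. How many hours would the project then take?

25

Originally the project takes 23 hours.
With Z inserted, Y now waits for max(K, T, Z).
New critical path: T→Z→Y→X = 8+2+7+8 = 25 ⇒ 25 hours.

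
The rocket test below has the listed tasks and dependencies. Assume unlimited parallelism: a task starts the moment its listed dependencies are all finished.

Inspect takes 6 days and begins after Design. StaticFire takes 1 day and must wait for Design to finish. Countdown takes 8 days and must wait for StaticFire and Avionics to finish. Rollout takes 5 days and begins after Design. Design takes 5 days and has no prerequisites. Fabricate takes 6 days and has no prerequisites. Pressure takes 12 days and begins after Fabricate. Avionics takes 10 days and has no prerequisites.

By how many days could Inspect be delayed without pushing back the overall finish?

7

The longest chain is Fabricate→Pressure = 6+12 = 18; overall finish 18 days.
The longest chain containing Inspect totals 11 days.
Slack of Inspect = 12 − 5 = 7 days.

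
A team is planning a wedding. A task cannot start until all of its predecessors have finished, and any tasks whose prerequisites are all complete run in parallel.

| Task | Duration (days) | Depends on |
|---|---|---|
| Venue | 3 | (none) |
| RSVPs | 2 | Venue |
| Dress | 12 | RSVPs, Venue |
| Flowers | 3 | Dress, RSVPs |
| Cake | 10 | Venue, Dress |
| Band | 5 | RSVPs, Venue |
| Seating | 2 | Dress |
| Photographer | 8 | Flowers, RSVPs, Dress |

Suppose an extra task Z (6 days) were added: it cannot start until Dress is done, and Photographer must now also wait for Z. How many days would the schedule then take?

Originally the schedule takes 28 days.
With Z inserted, Photographer now waits for max(Flowers, RSVPs, Dress, Z).
New critical path: Venue→RSVPs→Dress→Z→Photographer = 3+2+12+6+8 = 31 ⇒ 31 days.

31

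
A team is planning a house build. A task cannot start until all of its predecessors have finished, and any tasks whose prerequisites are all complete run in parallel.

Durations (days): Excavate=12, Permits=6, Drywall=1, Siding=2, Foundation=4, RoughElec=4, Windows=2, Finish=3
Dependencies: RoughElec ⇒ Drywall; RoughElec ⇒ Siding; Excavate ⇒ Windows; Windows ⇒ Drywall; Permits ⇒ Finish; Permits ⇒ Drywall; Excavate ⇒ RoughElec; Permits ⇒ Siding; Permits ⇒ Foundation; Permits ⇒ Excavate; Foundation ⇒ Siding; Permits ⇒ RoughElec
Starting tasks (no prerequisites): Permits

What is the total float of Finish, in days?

15

Permits→Excavate→RoughElec→Siding = 6+12+4+2 = 24 sets the makespan at 24 days.
The longest chain containing Finish totals 9 days.
Slack of Finish = 21 − 6 = 15 days.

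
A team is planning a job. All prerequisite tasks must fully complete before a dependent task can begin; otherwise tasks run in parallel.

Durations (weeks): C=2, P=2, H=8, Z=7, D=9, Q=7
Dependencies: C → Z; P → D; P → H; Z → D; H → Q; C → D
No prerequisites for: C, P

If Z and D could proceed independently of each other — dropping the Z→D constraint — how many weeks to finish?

17

With the dependency in place, C→Z→D = 2+7+9 = 18 sets the finish at 18 weeks.
Without Z→D, D's earliest start moves from 9 to 2.
New critical path: P→H→Q = 2+8+7 = 17 ⇒ 17 weeks.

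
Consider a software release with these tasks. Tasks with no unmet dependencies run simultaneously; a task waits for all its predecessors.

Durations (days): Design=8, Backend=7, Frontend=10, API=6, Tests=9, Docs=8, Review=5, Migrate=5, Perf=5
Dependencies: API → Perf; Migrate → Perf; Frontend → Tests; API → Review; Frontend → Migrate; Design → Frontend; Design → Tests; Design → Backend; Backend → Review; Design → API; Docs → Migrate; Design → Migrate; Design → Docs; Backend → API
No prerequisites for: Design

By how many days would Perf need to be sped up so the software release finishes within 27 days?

Current finish: 28 days; target: 27.
Perf is on every critical path, so each day cut from Perf cuts the finish by one (this holds down to a finish of 27).
Need 28 − 27 = 1 day off Perf → Perf becomes 4 days, finish becomes 27.

1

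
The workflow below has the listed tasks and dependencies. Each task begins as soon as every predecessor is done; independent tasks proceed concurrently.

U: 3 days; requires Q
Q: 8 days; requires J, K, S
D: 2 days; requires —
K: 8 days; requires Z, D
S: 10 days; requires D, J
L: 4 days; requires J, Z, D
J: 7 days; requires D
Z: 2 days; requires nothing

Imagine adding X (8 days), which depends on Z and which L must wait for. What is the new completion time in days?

30

Originally the schedule takes 30 days.
With X inserted, L now waits for max(J, Z, D, X).
New critical path: D→J→S→Q→U = 2+7+10+8+3 = 30 ⇒ 30 days.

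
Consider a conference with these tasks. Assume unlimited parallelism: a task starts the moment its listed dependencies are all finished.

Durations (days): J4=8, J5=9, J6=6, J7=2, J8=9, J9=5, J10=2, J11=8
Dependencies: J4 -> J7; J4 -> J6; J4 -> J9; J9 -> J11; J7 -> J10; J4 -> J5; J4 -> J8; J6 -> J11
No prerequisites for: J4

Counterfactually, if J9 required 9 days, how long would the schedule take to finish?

The binding path is J4→J6→J11 = 8+6+8 = 22; finish at 22 days.
J9 is off the critical path — its longest chain is 21 days, giving 1 of slack.
The binding chain switches to J4→J9→J11 = 8+9+8 = 25; finish 25 days.

25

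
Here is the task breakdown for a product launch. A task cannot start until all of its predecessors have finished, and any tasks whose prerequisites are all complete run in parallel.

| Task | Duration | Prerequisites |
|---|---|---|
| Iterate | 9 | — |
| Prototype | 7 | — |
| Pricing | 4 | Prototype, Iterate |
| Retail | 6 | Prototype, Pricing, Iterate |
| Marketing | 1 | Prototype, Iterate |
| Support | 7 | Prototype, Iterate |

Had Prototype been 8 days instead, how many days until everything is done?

Baseline: Iterate→Pricing→Retail = 9+4+6 = 19 → 19 days.
The longest path through Prototype is only 17 days, so Prototype has float 2.
That remains the longest chain; total 19 days.

19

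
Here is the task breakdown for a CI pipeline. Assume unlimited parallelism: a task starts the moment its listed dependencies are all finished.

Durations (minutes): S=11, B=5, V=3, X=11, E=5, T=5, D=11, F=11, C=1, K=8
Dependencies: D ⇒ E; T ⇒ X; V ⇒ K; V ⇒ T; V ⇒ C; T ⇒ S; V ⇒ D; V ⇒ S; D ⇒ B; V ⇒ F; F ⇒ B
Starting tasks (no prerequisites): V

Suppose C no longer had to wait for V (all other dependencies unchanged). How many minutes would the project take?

With the dependency in place, V→F→B = 3+11+5 = 19 sets the finish at 19 minutes.
Without V→C, C's earliest start moves from 3 to 0.
The longest chain is now V→F→B = 3+11+5 = 19, so the project takes 19 minutes.

19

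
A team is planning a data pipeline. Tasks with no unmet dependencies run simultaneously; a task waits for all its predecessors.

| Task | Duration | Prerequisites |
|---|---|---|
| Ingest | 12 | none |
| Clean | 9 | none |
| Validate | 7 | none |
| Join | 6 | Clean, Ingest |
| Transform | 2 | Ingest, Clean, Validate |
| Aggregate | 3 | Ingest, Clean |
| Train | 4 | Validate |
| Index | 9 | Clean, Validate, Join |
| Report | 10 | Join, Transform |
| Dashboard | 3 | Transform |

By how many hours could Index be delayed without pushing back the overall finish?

The longest chain is Ingest→Join→Report = 12+6+10 = 28; overall finish 28 hours.
Index finishes as early as 27 and must finish by 28.
Float = 28 − 27 = 1.

1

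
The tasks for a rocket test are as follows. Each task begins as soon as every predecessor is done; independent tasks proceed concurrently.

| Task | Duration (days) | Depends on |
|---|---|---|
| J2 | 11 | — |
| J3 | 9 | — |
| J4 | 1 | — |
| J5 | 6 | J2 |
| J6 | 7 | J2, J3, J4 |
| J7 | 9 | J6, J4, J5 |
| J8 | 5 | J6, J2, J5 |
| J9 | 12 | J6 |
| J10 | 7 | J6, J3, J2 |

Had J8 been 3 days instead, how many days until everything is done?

The binding path is J2→J6→J9 = 11+7+12 = 30; finish at 30 days.
The longest path through J8 is only 23 days, so J8 has float 7.
No other chain overtakes it, so the finish is 30 days.

30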